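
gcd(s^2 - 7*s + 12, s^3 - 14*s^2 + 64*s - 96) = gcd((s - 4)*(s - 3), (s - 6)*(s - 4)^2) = s - 4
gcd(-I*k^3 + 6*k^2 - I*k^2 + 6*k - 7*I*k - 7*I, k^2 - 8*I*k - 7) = k - I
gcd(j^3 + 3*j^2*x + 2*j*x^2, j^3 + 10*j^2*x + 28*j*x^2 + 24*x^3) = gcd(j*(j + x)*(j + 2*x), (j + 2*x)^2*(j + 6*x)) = j + 2*x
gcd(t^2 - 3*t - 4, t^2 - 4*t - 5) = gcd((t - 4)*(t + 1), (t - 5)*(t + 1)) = t + 1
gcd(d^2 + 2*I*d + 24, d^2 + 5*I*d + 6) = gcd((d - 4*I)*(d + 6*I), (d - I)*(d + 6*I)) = d + 6*I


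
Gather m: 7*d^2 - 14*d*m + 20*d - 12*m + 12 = 7*d^2 + 20*d + m*(-14*d - 12) + 12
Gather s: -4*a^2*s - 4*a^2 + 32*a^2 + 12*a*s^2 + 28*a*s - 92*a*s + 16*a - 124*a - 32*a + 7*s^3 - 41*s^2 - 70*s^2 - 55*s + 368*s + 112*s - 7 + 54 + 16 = 28*a^2 - 140*a + 7*s^3 + s^2*(12*a - 111) + s*(-4*a^2 - 64*a + 425) + 63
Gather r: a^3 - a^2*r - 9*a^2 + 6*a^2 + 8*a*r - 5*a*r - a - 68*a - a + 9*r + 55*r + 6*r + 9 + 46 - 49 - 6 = a^3 - 3*a^2 - 70*a + r*(-a^2 + 3*a + 70)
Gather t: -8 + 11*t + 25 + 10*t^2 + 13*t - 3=10*t^2 + 24*t + 14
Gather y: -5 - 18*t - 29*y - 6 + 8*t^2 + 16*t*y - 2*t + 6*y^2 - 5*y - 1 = 8*t^2 - 20*t + 6*y^2 + y*(16*t - 34) - 12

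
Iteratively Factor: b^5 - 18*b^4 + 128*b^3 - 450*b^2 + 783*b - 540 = (b - 3)*(b^4 - 15*b^3 + 83*b^2 - 201*b + 180) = (b - 3)^2*(b^3 - 12*b^2 + 47*b - 60) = (b - 4)*(b - 3)^2*(b^2 - 8*b + 15) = (b - 4)*(b - 3)^3*(b - 5)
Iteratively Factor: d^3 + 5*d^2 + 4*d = (d + 4)*(d^2 + d) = d*(d + 4)*(d + 1)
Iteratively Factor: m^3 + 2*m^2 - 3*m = (m)*(m^2 + 2*m - 3) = m*(m - 1)*(m + 3)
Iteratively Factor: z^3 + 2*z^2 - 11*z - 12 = (z + 4)*(z^2 - 2*z - 3) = (z - 3)*(z + 4)*(z + 1)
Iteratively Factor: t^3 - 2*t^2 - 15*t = (t - 5)*(t^2 + 3*t) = (t - 5)*(t + 3)*(t)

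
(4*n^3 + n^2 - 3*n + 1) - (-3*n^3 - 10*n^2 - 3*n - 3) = 7*n^3 + 11*n^2 + 4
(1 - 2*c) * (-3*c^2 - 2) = 6*c^3 - 3*c^2 + 4*c - 2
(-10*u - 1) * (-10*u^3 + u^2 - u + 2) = 100*u^4 + 9*u^2 - 19*u - 2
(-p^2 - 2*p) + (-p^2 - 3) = -2*p^2 - 2*p - 3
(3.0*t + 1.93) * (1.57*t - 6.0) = 4.71*t^2 - 14.9699*t - 11.58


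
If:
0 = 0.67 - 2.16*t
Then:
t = 0.31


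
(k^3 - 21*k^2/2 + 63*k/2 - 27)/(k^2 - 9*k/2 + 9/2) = k - 6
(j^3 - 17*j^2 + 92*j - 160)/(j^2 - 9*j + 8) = (j^2 - 9*j + 20)/(j - 1)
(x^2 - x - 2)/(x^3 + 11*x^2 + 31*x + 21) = (x - 2)/(x^2 + 10*x + 21)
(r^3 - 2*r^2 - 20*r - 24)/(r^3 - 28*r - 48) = (r + 2)/(r + 4)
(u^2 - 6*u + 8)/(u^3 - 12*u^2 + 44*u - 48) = 1/(u - 6)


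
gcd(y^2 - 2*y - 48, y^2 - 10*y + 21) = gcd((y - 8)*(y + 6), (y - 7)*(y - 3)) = 1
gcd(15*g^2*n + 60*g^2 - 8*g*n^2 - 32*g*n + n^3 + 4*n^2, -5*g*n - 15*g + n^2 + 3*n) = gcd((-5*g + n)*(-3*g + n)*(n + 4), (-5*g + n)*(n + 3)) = 5*g - n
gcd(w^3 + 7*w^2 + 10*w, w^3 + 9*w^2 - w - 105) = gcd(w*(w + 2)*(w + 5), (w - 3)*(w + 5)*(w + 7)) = w + 5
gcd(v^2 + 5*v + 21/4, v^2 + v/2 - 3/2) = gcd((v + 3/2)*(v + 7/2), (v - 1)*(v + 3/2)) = v + 3/2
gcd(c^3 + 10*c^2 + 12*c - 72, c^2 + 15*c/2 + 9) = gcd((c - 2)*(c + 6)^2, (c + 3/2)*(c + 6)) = c + 6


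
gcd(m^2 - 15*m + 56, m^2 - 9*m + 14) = m - 7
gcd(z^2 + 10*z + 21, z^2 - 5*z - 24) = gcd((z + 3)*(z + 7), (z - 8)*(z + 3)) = z + 3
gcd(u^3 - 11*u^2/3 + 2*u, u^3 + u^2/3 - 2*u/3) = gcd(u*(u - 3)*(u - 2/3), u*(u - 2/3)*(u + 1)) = u^2 - 2*u/3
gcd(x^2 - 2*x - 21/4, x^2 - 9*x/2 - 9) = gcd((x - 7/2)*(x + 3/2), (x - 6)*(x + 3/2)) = x + 3/2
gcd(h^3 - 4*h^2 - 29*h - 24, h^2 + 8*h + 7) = h + 1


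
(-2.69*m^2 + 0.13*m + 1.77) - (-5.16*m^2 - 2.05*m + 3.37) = 2.47*m^2 + 2.18*m - 1.6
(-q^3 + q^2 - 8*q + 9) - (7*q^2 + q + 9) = -q^3 - 6*q^2 - 9*q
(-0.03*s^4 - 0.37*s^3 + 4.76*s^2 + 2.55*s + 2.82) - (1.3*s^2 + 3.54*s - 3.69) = -0.03*s^4 - 0.37*s^3 + 3.46*s^2 - 0.99*s + 6.51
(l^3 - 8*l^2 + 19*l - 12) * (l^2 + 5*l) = l^5 - 3*l^4 - 21*l^3 + 83*l^2 - 60*l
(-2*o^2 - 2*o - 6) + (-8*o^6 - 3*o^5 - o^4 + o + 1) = -8*o^6 - 3*o^5 - o^4 - 2*o^2 - o - 5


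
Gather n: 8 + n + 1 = n + 9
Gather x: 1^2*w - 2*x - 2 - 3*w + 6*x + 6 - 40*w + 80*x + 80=-42*w + 84*x + 84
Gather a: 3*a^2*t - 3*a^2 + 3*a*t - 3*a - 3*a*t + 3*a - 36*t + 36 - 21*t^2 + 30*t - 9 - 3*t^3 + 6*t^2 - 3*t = a^2*(3*t - 3) - 3*t^3 - 15*t^2 - 9*t + 27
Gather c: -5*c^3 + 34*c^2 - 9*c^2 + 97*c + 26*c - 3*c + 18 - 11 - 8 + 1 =-5*c^3 + 25*c^2 + 120*c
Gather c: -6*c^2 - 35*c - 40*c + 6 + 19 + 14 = -6*c^2 - 75*c + 39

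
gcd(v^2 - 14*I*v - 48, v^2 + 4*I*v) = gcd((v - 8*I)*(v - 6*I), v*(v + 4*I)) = 1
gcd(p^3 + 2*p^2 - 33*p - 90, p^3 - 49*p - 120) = p^2 + 8*p + 15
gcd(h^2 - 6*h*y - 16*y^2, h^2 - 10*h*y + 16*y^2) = -h + 8*y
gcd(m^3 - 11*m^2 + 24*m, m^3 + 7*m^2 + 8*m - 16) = 1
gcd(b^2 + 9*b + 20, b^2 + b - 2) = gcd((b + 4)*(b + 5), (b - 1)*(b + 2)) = 1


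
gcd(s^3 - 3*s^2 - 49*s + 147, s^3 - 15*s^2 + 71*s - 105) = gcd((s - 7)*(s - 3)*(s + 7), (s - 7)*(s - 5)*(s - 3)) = s^2 - 10*s + 21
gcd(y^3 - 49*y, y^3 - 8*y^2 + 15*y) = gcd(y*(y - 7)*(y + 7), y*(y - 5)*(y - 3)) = y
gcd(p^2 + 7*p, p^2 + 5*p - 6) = 1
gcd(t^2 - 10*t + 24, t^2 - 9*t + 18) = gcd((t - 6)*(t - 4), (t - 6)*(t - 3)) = t - 6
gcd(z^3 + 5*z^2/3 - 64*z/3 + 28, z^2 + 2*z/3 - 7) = z - 7/3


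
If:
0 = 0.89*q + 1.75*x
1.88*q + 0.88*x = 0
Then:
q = 0.00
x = 0.00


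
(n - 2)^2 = n^2 - 4*n + 4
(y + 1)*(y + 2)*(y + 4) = y^3 + 7*y^2 + 14*y + 8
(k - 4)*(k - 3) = k^2 - 7*k + 12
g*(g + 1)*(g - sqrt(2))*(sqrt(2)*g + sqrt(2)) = sqrt(2)*g^4 - 2*g^3 + 2*sqrt(2)*g^3 - 4*g^2 + sqrt(2)*g^2 - 2*g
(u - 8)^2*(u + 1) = u^3 - 15*u^2 + 48*u + 64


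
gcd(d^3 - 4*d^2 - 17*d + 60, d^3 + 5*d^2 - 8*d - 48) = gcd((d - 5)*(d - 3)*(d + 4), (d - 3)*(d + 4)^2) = d^2 + d - 12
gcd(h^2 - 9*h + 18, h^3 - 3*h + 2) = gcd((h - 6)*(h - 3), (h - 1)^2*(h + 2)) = 1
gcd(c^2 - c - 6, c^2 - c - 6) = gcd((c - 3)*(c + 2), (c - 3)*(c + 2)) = c^2 - c - 6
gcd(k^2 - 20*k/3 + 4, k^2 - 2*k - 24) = k - 6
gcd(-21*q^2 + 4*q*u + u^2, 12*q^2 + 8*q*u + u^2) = 1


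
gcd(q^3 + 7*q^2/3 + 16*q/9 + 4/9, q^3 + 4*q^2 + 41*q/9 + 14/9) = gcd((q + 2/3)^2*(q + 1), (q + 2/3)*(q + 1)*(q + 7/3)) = q^2 + 5*q/3 + 2/3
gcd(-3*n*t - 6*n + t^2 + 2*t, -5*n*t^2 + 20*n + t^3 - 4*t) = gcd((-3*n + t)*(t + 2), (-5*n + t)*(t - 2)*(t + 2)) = t + 2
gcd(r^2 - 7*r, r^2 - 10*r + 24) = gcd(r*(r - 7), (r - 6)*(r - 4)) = 1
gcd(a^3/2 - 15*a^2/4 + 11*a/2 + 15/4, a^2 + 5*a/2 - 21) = 1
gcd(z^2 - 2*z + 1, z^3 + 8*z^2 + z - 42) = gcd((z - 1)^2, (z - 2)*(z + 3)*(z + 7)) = 1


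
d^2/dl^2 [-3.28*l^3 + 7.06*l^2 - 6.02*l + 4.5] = 14.12 - 19.68*l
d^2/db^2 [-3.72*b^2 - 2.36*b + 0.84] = -7.44000000000000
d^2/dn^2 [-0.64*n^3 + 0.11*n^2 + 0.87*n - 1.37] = 0.22 - 3.84*n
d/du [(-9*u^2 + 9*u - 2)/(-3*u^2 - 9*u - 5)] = 3*(36*u^2 + 26*u - 21)/(9*u^4 + 54*u^3 + 111*u^2 + 90*u + 25)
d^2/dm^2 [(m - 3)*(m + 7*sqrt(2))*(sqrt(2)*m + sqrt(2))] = 6*sqrt(2)*m - 4*sqrt(2) + 28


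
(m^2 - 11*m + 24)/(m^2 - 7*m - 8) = (m - 3)/(m + 1)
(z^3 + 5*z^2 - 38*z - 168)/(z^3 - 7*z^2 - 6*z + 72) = (z^2 + 11*z + 28)/(z^2 - z - 12)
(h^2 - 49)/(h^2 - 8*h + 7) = (h + 7)/(h - 1)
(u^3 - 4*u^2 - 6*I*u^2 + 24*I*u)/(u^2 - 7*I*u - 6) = u*(u - 4)/(u - I)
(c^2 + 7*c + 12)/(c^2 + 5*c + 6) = (c + 4)/(c + 2)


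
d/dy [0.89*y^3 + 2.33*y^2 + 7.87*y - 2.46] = 2.67*y^2 + 4.66*y + 7.87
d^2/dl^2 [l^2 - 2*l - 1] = 2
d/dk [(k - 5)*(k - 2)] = 2*k - 7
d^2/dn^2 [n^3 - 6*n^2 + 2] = 6*n - 12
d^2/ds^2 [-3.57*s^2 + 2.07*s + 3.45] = -7.14000000000000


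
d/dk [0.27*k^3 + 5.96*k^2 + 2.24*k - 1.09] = 0.81*k^2 + 11.92*k + 2.24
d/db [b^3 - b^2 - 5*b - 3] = 3*b^2 - 2*b - 5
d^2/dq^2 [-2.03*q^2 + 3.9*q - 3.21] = -4.06000000000000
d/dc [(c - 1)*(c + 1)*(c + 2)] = 3*c^2 + 4*c - 1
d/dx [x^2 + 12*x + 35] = 2*x + 12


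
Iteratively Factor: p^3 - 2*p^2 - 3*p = (p + 1)*(p^2 - 3*p) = (p - 3)*(p + 1)*(p)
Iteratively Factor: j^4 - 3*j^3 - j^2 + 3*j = (j - 3)*(j^3 - j) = (j - 3)*(j - 1)*(j^2 + j) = j*(j - 3)*(j - 1)*(j + 1)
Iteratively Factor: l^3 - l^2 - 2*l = (l)*(l^2 - l - 2) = l*(l + 1)*(l - 2)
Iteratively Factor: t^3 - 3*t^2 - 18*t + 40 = (t - 5)*(t^2 + 2*t - 8) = (t - 5)*(t + 4)*(t - 2)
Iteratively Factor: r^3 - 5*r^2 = (r)*(r^2 - 5*r) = r*(r - 5)*(r)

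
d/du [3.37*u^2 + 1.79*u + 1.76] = 6.74*u + 1.79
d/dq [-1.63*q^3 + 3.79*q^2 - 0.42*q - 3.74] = -4.89*q^2 + 7.58*q - 0.42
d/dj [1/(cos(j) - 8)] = sin(j)/(cos(j) - 8)^2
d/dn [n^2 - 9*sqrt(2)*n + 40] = 2*n - 9*sqrt(2)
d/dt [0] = 0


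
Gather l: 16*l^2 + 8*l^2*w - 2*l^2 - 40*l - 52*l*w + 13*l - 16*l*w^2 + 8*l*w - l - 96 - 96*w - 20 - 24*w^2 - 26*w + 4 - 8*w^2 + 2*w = l^2*(8*w + 14) + l*(-16*w^2 - 44*w - 28) - 32*w^2 - 120*w - 112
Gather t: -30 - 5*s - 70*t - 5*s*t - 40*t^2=-5*s - 40*t^2 + t*(-5*s - 70) - 30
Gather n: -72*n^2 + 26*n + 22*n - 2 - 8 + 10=-72*n^2 + 48*n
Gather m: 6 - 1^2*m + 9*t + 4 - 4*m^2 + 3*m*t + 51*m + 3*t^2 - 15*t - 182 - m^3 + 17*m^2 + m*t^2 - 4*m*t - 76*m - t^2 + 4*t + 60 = -m^3 + 13*m^2 + m*(t^2 - t - 26) + 2*t^2 - 2*t - 112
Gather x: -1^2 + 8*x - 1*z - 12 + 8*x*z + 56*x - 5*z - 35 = x*(8*z + 64) - 6*z - 48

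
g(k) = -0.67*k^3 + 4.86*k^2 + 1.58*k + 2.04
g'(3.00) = 12.65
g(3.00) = 32.43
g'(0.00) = 1.58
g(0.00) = 2.04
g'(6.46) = -19.51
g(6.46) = 34.44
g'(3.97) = 8.49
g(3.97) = 42.99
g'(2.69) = 13.18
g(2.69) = 28.42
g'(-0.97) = -9.74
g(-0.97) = 5.69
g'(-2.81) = -41.60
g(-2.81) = 50.84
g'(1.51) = 11.67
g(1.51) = 13.20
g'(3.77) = 9.66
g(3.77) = 41.17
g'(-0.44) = -3.09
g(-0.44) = 2.34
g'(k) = -2.01*k^2 + 9.72*k + 1.58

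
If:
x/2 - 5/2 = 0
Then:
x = 5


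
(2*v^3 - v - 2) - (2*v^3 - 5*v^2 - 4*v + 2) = 5*v^2 + 3*v - 4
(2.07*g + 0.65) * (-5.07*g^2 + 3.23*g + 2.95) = -10.4949*g^3 + 3.3906*g^2 + 8.206*g + 1.9175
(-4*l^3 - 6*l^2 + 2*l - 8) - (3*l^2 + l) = -4*l^3 - 9*l^2 + l - 8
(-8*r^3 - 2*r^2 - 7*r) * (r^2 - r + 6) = -8*r^5 + 6*r^4 - 53*r^3 - 5*r^2 - 42*r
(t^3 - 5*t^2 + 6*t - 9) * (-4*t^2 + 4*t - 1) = -4*t^5 + 24*t^4 - 45*t^3 + 65*t^2 - 42*t + 9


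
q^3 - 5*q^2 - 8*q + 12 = (q - 6)*(q - 1)*(q + 2)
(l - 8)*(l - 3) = l^2 - 11*l + 24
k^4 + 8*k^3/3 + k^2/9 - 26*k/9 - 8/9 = (k - 1)*(k + 1/3)*(k + 4/3)*(k + 2)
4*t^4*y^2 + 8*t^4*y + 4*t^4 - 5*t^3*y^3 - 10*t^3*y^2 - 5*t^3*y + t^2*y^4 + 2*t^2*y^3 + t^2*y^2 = (-4*t + y)*(-t + y)*(t*y + t)^2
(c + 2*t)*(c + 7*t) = c^2 + 9*c*t + 14*t^2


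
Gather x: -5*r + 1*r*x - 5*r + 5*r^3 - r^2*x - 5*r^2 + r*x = 5*r^3 - 5*r^2 - 10*r + x*(-r^2 + 2*r)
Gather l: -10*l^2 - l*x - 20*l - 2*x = -10*l^2 + l*(-x - 20) - 2*x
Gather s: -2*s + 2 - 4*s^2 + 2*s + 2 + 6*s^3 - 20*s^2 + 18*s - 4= 6*s^3 - 24*s^2 + 18*s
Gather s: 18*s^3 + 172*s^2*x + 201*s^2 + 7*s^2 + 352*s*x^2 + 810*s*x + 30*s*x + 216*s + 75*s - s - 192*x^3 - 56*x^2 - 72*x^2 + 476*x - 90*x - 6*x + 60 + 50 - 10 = 18*s^3 + s^2*(172*x + 208) + s*(352*x^2 + 840*x + 290) - 192*x^3 - 128*x^2 + 380*x + 100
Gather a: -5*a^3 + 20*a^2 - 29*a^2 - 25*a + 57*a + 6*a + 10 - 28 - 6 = -5*a^3 - 9*a^2 + 38*a - 24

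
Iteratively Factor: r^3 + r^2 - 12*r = (r - 3)*(r^2 + 4*r) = r*(r - 3)*(r + 4)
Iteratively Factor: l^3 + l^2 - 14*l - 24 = (l + 3)*(l^2 - 2*l - 8) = (l + 2)*(l + 3)*(l - 4)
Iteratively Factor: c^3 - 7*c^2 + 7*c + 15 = (c - 3)*(c^2 - 4*c - 5) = (c - 5)*(c - 3)*(c + 1)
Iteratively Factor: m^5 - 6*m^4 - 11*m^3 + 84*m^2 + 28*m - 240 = (m - 5)*(m^4 - m^3 - 16*m^2 + 4*m + 48) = (m - 5)*(m + 2)*(m^3 - 3*m^2 - 10*m + 24) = (m - 5)*(m + 2)*(m + 3)*(m^2 - 6*m + 8) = (m - 5)*(m - 2)*(m + 2)*(m + 3)*(m - 4)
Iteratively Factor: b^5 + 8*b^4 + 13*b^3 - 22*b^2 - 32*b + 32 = (b - 1)*(b^4 + 9*b^3 + 22*b^2 - 32) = (b - 1)*(b + 2)*(b^3 + 7*b^2 + 8*b - 16) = (b - 1)*(b + 2)*(b + 4)*(b^2 + 3*b - 4) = (b - 1)*(b + 2)*(b + 4)^2*(b - 1)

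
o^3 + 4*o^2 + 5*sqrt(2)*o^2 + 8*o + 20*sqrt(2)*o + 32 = (o + 4)*(o + sqrt(2))*(o + 4*sqrt(2))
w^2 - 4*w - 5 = (w - 5)*(w + 1)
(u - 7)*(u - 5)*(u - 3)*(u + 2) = u^4 - 13*u^3 + 41*u^2 + 37*u - 210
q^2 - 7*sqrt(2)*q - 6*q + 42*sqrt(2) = (q - 6)*(q - 7*sqrt(2))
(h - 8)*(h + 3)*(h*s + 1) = h^3*s - 5*h^2*s + h^2 - 24*h*s - 5*h - 24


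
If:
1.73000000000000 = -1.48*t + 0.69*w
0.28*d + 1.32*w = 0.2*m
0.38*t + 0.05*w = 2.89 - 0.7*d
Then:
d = 4.76312741312741 - 0.324517374517375*w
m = 6.14567567567568*w + 6.66837837837838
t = 0.466216216216216*w - 1.16891891891892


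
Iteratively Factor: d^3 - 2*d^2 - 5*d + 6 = (d - 3)*(d^2 + d - 2) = (d - 3)*(d + 2)*(d - 1)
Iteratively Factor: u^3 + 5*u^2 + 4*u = (u + 1)*(u^2 + 4*u) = u*(u + 1)*(u + 4)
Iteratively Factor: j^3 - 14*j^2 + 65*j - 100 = (j - 5)*(j^2 - 9*j + 20) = (j - 5)^2*(j - 4)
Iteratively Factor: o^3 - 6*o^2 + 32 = (o - 4)*(o^2 - 2*o - 8) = (o - 4)*(o + 2)*(o - 4)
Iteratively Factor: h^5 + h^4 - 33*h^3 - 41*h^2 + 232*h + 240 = (h + 1)*(h^4 - 33*h^2 - 8*h + 240) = (h - 3)*(h + 1)*(h^3 + 3*h^2 - 24*h - 80) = (h - 3)*(h + 1)*(h + 4)*(h^2 - h - 20) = (h - 5)*(h - 3)*(h + 1)*(h + 4)*(h + 4)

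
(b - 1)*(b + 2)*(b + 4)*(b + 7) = b^4 + 12*b^3 + 37*b^2 + 6*b - 56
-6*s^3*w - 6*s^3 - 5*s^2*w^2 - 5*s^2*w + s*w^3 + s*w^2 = (-6*s + w)*(s + w)*(s*w + s)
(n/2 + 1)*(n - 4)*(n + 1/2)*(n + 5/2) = n^4/2 + n^3/2 - 51*n^2/8 - 53*n/4 - 5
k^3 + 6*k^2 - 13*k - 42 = (k - 3)*(k + 2)*(k + 7)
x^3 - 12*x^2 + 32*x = x*(x - 8)*(x - 4)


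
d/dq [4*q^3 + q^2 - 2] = 2*q*(6*q + 1)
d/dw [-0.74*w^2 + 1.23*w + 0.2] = 1.23 - 1.48*w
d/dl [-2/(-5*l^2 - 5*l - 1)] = 10*(-2*l - 1)/(5*l^2 + 5*l + 1)^2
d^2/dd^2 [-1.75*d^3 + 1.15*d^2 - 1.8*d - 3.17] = 2.3 - 10.5*d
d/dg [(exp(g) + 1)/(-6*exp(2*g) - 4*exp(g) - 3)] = (6*exp(2*g) + 12*exp(g) + 1)*exp(g)/(36*exp(4*g) + 48*exp(3*g) + 52*exp(2*g) + 24*exp(g) + 9)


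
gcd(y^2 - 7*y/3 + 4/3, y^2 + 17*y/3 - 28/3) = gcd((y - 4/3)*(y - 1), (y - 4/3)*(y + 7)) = y - 4/3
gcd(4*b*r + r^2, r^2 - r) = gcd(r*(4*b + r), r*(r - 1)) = r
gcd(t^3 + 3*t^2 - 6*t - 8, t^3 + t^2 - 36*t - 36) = t + 1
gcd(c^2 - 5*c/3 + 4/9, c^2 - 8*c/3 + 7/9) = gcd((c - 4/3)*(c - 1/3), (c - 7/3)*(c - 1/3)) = c - 1/3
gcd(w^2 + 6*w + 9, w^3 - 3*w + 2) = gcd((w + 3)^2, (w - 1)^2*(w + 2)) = 1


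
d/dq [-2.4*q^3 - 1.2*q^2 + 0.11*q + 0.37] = -7.2*q^2 - 2.4*q + 0.11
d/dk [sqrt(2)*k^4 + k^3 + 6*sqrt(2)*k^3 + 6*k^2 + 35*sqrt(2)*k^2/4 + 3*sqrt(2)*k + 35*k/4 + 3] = 4*sqrt(2)*k^3 + 3*k^2 + 18*sqrt(2)*k^2 + 12*k + 35*sqrt(2)*k/2 + 3*sqrt(2) + 35/4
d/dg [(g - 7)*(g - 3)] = 2*g - 10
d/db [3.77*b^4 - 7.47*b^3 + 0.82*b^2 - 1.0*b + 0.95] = 15.08*b^3 - 22.41*b^2 + 1.64*b - 1.0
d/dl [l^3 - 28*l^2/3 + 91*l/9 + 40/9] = 3*l^2 - 56*l/3 + 91/9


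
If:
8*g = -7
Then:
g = -7/8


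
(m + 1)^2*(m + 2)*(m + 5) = m^4 + 9*m^3 + 25*m^2 + 27*m + 10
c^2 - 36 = (c - 6)*(c + 6)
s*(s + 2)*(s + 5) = s^3 + 7*s^2 + 10*s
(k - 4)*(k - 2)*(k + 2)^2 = k^4 - 2*k^3 - 12*k^2 + 8*k + 32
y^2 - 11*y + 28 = (y - 7)*(y - 4)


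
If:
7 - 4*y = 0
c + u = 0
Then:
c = -u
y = 7/4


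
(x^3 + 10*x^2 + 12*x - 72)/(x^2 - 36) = (x^2 + 4*x - 12)/(x - 6)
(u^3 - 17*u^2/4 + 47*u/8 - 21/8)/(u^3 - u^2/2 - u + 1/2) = (8*u^2 - 26*u + 21)/(4*(2*u^2 + u - 1))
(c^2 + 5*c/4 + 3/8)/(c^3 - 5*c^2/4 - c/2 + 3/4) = (c + 1/2)/(c^2 - 2*c + 1)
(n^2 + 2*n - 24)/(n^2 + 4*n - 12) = (n - 4)/(n - 2)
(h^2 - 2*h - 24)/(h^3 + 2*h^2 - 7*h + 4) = (h - 6)/(h^2 - 2*h + 1)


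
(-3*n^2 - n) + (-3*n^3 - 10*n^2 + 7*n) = -3*n^3 - 13*n^2 + 6*n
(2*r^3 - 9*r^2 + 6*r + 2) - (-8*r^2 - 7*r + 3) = 2*r^3 - r^2 + 13*r - 1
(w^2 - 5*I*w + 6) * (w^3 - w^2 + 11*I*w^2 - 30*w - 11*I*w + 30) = w^5 - w^4 + 6*I*w^4 + 31*w^3 - 6*I*w^3 - 31*w^2 + 216*I*w^2 - 180*w - 216*I*w + 180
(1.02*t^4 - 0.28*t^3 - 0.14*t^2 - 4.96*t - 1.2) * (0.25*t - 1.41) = 0.255*t^5 - 1.5082*t^4 + 0.3598*t^3 - 1.0426*t^2 + 6.6936*t + 1.692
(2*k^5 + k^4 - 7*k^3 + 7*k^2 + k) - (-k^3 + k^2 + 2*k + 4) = 2*k^5 + k^4 - 6*k^3 + 6*k^2 - k - 4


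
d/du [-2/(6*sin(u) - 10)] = 3*cos(u)/(3*sin(u) - 5)^2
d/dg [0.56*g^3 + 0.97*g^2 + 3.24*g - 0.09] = 1.68*g^2 + 1.94*g + 3.24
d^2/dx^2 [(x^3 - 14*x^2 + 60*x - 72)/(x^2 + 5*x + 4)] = 2*(151*x^3 + 12*x^2 - 1752*x - 2936)/(x^6 + 15*x^5 + 87*x^4 + 245*x^3 + 348*x^2 + 240*x + 64)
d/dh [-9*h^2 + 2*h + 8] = 2 - 18*h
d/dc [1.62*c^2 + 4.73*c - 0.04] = 3.24*c + 4.73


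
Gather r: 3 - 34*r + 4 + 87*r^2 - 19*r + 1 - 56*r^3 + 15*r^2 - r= -56*r^3 + 102*r^2 - 54*r + 8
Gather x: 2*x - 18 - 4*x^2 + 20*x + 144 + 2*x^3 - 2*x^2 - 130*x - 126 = 2*x^3 - 6*x^2 - 108*x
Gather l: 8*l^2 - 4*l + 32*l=8*l^2 + 28*l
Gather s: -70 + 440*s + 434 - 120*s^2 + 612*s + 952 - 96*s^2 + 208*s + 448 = -216*s^2 + 1260*s + 1764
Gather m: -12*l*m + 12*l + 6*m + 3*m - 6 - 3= 12*l + m*(9 - 12*l) - 9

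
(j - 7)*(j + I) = j^2 - 7*j + I*j - 7*I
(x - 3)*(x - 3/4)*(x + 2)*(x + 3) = x^4 + 5*x^3/4 - 21*x^2/2 - 45*x/4 + 27/2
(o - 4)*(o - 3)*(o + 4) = o^3 - 3*o^2 - 16*o + 48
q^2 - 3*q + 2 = (q - 2)*(q - 1)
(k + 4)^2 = k^2 + 8*k + 16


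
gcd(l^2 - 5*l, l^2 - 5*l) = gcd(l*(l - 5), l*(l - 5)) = l^2 - 5*l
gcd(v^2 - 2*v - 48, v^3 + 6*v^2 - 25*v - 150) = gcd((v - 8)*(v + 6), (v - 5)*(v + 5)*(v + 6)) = v + 6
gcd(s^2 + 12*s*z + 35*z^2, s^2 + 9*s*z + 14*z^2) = s + 7*z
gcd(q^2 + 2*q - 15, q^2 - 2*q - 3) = q - 3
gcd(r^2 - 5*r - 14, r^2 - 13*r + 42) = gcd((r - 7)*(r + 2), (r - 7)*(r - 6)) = r - 7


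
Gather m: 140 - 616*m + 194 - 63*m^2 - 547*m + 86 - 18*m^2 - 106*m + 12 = -81*m^2 - 1269*m + 432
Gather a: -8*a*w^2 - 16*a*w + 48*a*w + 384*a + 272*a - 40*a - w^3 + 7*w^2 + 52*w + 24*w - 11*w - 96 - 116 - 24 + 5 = a*(-8*w^2 + 32*w + 616) - w^3 + 7*w^2 + 65*w - 231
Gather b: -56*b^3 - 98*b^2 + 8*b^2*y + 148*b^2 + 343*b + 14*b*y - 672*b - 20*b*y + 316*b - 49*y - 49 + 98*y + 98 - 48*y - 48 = -56*b^3 + b^2*(8*y + 50) + b*(-6*y - 13) + y + 1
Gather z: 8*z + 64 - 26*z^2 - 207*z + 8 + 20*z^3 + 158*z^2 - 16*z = 20*z^3 + 132*z^2 - 215*z + 72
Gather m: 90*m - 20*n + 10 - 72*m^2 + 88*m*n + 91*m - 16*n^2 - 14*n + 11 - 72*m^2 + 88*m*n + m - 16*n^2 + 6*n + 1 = -144*m^2 + m*(176*n + 182) - 32*n^2 - 28*n + 22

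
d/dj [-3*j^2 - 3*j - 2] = -6*j - 3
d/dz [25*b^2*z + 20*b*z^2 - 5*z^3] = 25*b^2 + 40*b*z - 15*z^2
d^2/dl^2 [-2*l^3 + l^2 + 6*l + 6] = 2 - 12*l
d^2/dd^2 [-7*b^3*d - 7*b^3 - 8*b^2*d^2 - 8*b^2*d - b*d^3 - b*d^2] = 2*b*(-8*b - 3*d - 1)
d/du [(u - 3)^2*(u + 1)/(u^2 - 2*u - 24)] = (u^4 - 4*u^3 - 65*u^2 + 222*u - 54)/(u^4 - 4*u^3 - 44*u^2 + 96*u + 576)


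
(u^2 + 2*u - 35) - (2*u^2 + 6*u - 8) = -u^2 - 4*u - 27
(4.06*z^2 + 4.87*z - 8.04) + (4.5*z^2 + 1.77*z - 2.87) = 8.56*z^2 + 6.64*z - 10.91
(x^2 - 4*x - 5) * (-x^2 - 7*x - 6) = -x^4 - 3*x^3 + 27*x^2 + 59*x + 30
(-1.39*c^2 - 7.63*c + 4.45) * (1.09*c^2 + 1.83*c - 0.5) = -1.5151*c^4 - 10.8604*c^3 - 8.4174*c^2 + 11.9585*c - 2.225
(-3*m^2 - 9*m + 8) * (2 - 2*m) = 6*m^3 + 12*m^2 - 34*m + 16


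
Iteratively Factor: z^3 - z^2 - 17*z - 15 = (z + 3)*(z^2 - 4*z - 5) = (z + 1)*(z + 3)*(z - 5)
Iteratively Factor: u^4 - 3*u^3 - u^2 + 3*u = (u + 1)*(u^3 - 4*u^2 + 3*u) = (u - 1)*(u + 1)*(u^2 - 3*u) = u*(u - 1)*(u + 1)*(u - 3)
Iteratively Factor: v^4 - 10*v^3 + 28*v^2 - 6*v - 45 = (v - 3)*(v^3 - 7*v^2 + 7*v + 15) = (v - 3)^2*(v^2 - 4*v - 5) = (v - 5)*(v - 3)^2*(v + 1)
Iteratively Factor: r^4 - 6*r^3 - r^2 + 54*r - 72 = (r + 3)*(r^3 - 9*r^2 + 26*r - 24) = (r - 2)*(r + 3)*(r^2 - 7*r + 12) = (r - 4)*(r - 2)*(r + 3)*(r - 3)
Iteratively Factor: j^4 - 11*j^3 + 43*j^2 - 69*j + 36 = (j - 4)*(j^3 - 7*j^2 + 15*j - 9) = (j - 4)*(j - 3)*(j^2 - 4*j + 3) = (j - 4)*(j - 3)*(j - 1)*(j - 3)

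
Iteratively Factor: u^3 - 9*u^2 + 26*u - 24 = (u - 4)*(u^2 - 5*u + 6) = (u - 4)*(u - 3)*(u - 2)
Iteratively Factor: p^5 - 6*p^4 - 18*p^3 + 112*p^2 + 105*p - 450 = (p - 5)*(p^4 - p^3 - 23*p^2 - 3*p + 90) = (p - 5)^2*(p^3 + 4*p^2 - 3*p - 18) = (p - 5)^2*(p + 3)*(p^2 + p - 6) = (p - 5)^2*(p - 2)*(p + 3)*(p + 3)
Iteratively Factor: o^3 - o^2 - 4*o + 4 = (o - 1)*(o^2 - 4) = (o - 2)*(o - 1)*(o + 2)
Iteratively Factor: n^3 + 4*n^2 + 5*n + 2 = (n + 1)*(n^2 + 3*n + 2) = (n + 1)^2*(n + 2)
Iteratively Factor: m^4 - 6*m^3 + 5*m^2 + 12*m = (m + 1)*(m^3 - 7*m^2 + 12*m) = (m - 3)*(m + 1)*(m^2 - 4*m) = (m - 4)*(m - 3)*(m + 1)*(m)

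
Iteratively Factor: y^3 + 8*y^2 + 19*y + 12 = (y + 3)*(y^2 + 5*y + 4) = (y + 3)*(y + 4)*(y + 1)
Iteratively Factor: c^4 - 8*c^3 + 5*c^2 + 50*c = (c + 2)*(c^3 - 10*c^2 + 25*c) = (c - 5)*(c + 2)*(c^2 - 5*c) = c*(c - 5)*(c + 2)*(c - 5)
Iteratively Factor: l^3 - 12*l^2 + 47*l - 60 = (l - 3)*(l^2 - 9*l + 20) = (l - 5)*(l - 3)*(l - 4)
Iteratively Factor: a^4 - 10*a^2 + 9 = (a + 1)*(a^3 - a^2 - 9*a + 9) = (a - 1)*(a + 1)*(a^2 - 9) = (a - 1)*(a + 1)*(a + 3)*(a - 3)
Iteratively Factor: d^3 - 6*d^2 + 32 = (d + 2)*(d^2 - 8*d + 16) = (d - 4)*(d + 2)*(d - 4)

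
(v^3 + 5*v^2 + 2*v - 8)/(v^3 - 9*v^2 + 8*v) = (v^2 + 6*v + 8)/(v*(v - 8))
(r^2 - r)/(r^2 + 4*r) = (r - 1)/(r + 4)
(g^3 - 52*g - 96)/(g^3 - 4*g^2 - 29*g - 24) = (g^2 + 8*g + 12)/(g^2 + 4*g + 3)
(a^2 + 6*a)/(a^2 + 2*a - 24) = a/(a - 4)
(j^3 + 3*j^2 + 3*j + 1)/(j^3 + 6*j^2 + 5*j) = (j^2 + 2*j + 1)/(j*(j + 5))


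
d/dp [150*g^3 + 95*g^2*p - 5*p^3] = 95*g^2 - 15*p^2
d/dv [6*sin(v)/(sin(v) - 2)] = -12*cos(v)/(sin(v) - 2)^2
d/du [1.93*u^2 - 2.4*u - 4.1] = 3.86*u - 2.4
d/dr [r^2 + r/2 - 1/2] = 2*r + 1/2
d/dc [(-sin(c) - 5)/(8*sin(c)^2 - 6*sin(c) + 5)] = (8*sin(c)^2 + 80*sin(c) - 35)*cos(c)/(8*sin(c)^2 - 6*sin(c) + 5)^2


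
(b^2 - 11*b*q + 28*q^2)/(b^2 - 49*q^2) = (b - 4*q)/(b + 7*q)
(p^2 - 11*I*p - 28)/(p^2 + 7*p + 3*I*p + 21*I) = (p^2 - 11*I*p - 28)/(p^2 + p*(7 + 3*I) + 21*I)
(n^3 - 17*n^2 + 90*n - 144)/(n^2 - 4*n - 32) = (n^2 - 9*n + 18)/(n + 4)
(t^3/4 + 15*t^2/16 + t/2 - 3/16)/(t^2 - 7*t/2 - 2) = (-4*t^3 - 15*t^2 - 8*t + 3)/(8*(-2*t^2 + 7*t + 4))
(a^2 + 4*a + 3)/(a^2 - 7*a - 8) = (a + 3)/(a - 8)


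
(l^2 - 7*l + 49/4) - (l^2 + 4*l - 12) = 97/4 - 11*l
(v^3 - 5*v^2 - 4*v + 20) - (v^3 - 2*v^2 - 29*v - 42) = -3*v^2 + 25*v + 62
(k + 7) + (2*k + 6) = 3*k + 13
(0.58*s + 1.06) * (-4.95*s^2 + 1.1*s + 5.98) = -2.871*s^3 - 4.609*s^2 + 4.6344*s + 6.3388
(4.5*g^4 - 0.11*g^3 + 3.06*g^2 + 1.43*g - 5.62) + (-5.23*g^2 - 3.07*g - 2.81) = 4.5*g^4 - 0.11*g^3 - 2.17*g^2 - 1.64*g - 8.43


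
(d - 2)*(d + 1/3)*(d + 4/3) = d^3 - d^2/3 - 26*d/9 - 8/9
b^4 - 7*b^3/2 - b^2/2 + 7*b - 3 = (b - 3)*(b - 1/2)*(b - sqrt(2))*(b + sqrt(2))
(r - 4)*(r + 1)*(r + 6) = r^3 + 3*r^2 - 22*r - 24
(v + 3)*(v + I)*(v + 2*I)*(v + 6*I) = v^4 + 3*v^3 + 9*I*v^3 - 20*v^2 + 27*I*v^2 - 60*v - 12*I*v - 36*I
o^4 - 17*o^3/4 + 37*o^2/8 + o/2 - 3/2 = (o - 2)^2*(o - 3/4)*(o + 1/2)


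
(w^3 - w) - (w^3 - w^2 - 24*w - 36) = w^2 + 23*w + 36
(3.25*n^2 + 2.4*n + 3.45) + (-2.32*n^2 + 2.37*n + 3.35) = 0.93*n^2 + 4.77*n + 6.8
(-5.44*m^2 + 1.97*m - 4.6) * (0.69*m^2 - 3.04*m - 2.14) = -3.7536*m^4 + 17.8969*m^3 + 2.4788*m^2 + 9.7682*m + 9.844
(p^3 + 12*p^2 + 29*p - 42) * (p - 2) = p^4 + 10*p^3 + 5*p^2 - 100*p + 84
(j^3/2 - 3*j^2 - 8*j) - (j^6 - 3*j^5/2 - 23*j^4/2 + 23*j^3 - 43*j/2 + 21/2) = -j^6 + 3*j^5/2 + 23*j^4/2 - 45*j^3/2 - 3*j^2 + 27*j/2 - 21/2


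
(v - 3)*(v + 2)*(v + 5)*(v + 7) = v^4 + 11*v^3 + 17*v^2 - 107*v - 210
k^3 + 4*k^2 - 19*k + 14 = (k - 2)*(k - 1)*(k + 7)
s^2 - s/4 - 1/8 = (s - 1/2)*(s + 1/4)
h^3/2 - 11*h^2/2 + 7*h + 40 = (h/2 + 1)*(h - 8)*(h - 5)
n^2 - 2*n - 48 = (n - 8)*(n + 6)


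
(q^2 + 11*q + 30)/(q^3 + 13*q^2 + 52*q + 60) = 1/(q + 2)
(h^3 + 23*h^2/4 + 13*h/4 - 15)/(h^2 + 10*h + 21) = (h^2 + 11*h/4 - 5)/(h + 7)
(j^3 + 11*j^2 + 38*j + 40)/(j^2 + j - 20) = (j^2 + 6*j + 8)/(j - 4)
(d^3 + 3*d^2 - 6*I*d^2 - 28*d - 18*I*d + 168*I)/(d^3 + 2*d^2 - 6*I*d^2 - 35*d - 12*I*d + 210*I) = (d - 4)/(d - 5)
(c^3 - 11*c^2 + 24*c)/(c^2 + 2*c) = (c^2 - 11*c + 24)/(c + 2)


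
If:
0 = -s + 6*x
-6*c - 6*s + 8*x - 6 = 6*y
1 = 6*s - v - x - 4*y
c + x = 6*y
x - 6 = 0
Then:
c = -180/7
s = 36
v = 1555/7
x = 6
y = -23/7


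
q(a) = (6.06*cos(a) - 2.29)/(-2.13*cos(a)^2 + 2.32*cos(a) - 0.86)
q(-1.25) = 1.11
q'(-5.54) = 0.60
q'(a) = (-4.26*sin(a)*cos(a) + 2.32*sin(a))*(6.06*cos(a) - 2.29)/(-2.13*cos(a)^2 + 2.32*cos(a) - 0.86)^2 - 6.06*sin(a)/(-2.13*cos(a)^2 + 2.32*cos(a) - 0.86) = (-12.9078*cos(a)^2 + 9.7554*cos(a) - 0.1012)*sin(a)/(4.5369*cos(a)^4 - 9.8832*cos(a)^3 + 9.046*cos(a)^2 - 3.9904*cos(a) + 0.7396)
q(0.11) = -5.67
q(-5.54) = -7.09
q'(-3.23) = -0.07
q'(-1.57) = 0.13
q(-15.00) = 1.79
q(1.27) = 1.38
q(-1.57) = 2.66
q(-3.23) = 1.58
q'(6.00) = 2.07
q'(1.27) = 12.23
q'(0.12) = -0.87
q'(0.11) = -0.80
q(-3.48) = 1.62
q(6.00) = -5.92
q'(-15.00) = 0.66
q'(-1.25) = -13.87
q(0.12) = -5.68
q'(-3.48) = -0.28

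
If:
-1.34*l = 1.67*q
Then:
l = -1.24626865671642*q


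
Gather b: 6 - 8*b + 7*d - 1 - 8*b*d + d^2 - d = b*(-8*d - 8) + d^2 + 6*d + 5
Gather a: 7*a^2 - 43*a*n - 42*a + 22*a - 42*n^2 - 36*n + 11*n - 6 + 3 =7*a^2 + a*(-43*n - 20) - 42*n^2 - 25*n - 3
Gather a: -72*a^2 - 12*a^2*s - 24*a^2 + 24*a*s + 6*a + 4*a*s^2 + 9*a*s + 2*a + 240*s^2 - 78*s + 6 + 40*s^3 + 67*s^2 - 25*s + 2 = a^2*(-12*s - 96) + a*(4*s^2 + 33*s + 8) + 40*s^3 + 307*s^2 - 103*s + 8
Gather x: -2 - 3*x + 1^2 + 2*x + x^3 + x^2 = x^3 + x^2 - x - 1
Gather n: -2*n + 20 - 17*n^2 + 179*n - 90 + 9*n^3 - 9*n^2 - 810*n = 9*n^3 - 26*n^2 - 633*n - 70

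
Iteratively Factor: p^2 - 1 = (p + 1)*(p - 1)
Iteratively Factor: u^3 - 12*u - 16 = (u + 2)*(u^2 - 2*u - 8) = (u - 4)*(u + 2)*(u + 2)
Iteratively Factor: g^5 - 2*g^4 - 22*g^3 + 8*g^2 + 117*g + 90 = (g + 1)*(g^4 - 3*g^3 - 19*g^2 + 27*g + 90) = (g - 5)*(g + 1)*(g^3 + 2*g^2 - 9*g - 18) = (g - 5)*(g + 1)*(g + 2)*(g^2 - 9) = (g - 5)*(g + 1)*(g + 2)*(g + 3)*(g - 3)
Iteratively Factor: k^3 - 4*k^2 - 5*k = (k - 5)*(k^2 + k) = (k - 5)*(k + 1)*(k)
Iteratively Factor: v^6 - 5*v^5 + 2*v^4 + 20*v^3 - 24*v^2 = (v - 2)*(v^5 - 3*v^4 - 4*v^3 + 12*v^2) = (v - 2)*(v + 2)*(v^4 - 5*v^3 + 6*v^2) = v*(v - 2)*(v + 2)*(v^3 - 5*v^2 + 6*v) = v^2*(v - 2)*(v + 2)*(v^2 - 5*v + 6) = v^2*(v - 2)^2*(v + 2)*(v - 3)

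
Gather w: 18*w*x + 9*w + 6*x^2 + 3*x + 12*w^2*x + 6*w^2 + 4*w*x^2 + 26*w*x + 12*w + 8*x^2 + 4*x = w^2*(12*x + 6) + w*(4*x^2 + 44*x + 21) + 14*x^2 + 7*x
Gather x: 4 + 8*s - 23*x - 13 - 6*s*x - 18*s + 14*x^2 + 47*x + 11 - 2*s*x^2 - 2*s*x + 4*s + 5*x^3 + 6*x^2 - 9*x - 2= -6*s + 5*x^3 + x^2*(20 - 2*s) + x*(15 - 8*s)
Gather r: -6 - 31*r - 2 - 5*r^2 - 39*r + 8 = -5*r^2 - 70*r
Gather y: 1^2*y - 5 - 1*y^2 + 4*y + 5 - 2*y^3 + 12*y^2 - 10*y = -2*y^3 + 11*y^2 - 5*y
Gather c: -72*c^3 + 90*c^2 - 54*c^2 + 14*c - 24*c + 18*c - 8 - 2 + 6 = -72*c^3 + 36*c^2 + 8*c - 4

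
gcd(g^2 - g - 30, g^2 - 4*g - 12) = g - 6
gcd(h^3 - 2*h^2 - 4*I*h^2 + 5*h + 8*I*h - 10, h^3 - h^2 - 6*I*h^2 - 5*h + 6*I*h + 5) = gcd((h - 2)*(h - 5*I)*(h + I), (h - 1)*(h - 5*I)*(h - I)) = h - 5*I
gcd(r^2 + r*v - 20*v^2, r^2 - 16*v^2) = r - 4*v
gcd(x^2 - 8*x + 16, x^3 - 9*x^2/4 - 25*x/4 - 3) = x - 4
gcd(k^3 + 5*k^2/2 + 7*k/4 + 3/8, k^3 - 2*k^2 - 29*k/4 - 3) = k^2 + 2*k + 3/4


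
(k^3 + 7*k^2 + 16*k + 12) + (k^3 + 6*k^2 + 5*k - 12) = 2*k^3 + 13*k^2 + 21*k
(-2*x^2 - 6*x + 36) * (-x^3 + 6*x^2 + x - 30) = 2*x^5 - 6*x^4 - 74*x^3 + 270*x^2 + 216*x - 1080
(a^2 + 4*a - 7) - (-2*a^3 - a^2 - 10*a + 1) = 2*a^3 + 2*a^2 + 14*a - 8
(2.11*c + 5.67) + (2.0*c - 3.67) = 4.11*c + 2.0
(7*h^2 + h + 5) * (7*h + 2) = 49*h^3 + 21*h^2 + 37*h + 10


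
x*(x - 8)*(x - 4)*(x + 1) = x^4 - 11*x^3 + 20*x^2 + 32*x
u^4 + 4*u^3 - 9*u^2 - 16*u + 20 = (u - 2)*(u - 1)*(u + 2)*(u + 5)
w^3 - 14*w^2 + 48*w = w*(w - 8)*(w - 6)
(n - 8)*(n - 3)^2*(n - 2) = n^4 - 16*n^3 + 85*n^2 - 186*n + 144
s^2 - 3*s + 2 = (s - 2)*(s - 1)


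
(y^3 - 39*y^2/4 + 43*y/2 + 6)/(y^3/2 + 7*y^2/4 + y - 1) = (4*y^3 - 39*y^2 + 86*y + 24)/(2*y^3 + 7*y^2 + 4*y - 4)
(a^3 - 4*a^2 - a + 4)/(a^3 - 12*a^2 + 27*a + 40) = (a^2 - 5*a + 4)/(a^2 - 13*a + 40)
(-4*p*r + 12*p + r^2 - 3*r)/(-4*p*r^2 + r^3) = (r - 3)/r^2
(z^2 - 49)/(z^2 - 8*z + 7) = (z + 7)/(z - 1)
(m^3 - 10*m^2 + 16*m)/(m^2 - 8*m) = m - 2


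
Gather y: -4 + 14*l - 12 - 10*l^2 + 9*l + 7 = -10*l^2 + 23*l - 9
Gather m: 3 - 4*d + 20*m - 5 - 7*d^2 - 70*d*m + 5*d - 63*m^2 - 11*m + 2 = -7*d^2 + d - 63*m^2 + m*(9 - 70*d)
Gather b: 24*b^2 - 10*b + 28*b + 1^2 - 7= 24*b^2 + 18*b - 6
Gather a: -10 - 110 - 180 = -300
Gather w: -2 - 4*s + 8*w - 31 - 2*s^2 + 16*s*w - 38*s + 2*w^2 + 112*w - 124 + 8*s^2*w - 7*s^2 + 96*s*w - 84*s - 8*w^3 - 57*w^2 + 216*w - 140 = -9*s^2 - 126*s - 8*w^3 - 55*w^2 + w*(8*s^2 + 112*s + 336) - 297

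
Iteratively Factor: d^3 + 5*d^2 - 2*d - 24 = (d - 2)*(d^2 + 7*d + 12) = (d - 2)*(d + 3)*(d + 4)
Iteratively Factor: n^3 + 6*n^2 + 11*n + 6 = (n + 1)*(n^2 + 5*n + 6) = (n + 1)*(n + 3)*(n + 2)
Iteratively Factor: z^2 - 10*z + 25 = (z - 5)*(z - 5)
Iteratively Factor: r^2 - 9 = (r + 3)*(r - 3)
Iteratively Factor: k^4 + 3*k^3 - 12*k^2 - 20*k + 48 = (k + 3)*(k^3 - 12*k + 16) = (k - 2)*(k + 3)*(k^2 + 2*k - 8) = (k - 2)^2*(k + 3)*(k + 4)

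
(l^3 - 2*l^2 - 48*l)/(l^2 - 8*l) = l + 6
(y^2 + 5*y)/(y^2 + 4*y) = (y + 5)/(y + 4)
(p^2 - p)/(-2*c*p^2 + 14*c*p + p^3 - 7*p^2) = (1 - p)/(2*c*p - 14*c - p^2 + 7*p)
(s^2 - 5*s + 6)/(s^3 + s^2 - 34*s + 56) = (s - 3)/(s^2 + 3*s - 28)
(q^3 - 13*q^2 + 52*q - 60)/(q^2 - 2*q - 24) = (q^2 - 7*q + 10)/(q + 4)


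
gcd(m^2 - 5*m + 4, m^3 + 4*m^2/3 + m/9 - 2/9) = 1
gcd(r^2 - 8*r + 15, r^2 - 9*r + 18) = r - 3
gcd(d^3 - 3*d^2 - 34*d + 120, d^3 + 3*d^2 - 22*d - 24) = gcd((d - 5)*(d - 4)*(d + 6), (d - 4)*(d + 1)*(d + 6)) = d^2 + 2*d - 24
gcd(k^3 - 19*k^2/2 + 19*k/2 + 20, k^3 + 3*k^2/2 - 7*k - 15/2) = k^2 - 3*k/2 - 5/2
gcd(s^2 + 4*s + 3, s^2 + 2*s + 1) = s + 1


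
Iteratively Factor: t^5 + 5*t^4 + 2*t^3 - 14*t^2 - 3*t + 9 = (t - 1)*(t^4 + 6*t^3 + 8*t^2 - 6*t - 9) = (t - 1)*(t + 3)*(t^3 + 3*t^2 - t - 3) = (t - 1)^2*(t + 3)*(t^2 + 4*t + 3) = (t - 1)^2*(t + 3)^2*(t + 1)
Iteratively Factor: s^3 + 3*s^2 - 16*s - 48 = (s + 4)*(s^2 - s - 12) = (s - 4)*(s + 4)*(s + 3)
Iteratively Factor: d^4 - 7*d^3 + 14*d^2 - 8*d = (d - 1)*(d^3 - 6*d^2 + 8*d) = (d - 4)*(d - 1)*(d^2 - 2*d) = (d - 4)*(d - 2)*(d - 1)*(d)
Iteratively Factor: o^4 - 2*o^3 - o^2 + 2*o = (o)*(o^3 - 2*o^2 - o + 2) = o*(o - 2)*(o^2 - 1) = o*(o - 2)*(o - 1)*(o + 1)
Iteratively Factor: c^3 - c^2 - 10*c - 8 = (c + 1)*(c^2 - 2*c - 8) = (c + 1)*(c + 2)*(c - 4)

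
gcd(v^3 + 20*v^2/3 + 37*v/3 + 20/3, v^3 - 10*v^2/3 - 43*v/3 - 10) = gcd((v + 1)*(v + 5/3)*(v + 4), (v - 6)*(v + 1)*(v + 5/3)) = v^2 + 8*v/3 + 5/3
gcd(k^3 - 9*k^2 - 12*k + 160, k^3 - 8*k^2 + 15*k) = k - 5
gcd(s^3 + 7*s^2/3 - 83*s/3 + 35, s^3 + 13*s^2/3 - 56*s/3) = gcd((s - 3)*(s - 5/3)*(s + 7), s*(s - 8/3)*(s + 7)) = s + 7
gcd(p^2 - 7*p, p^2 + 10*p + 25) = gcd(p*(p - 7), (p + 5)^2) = 1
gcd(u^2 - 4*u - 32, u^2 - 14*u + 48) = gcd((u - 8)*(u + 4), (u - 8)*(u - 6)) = u - 8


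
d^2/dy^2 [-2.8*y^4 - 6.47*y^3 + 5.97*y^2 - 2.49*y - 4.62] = -33.6*y^2 - 38.82*y + 11.94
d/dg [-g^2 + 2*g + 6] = 2 - 2*g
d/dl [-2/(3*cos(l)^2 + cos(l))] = -(2*sin(l)/cos(l)^2 + 12*tan(l))/(3*cos(l) + 1)^2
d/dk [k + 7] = 1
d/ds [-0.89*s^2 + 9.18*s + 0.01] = 9.18 - 1.78*s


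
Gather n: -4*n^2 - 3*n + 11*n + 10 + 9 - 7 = -4*n^2 + 8*n + 12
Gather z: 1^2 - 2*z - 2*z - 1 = -4*z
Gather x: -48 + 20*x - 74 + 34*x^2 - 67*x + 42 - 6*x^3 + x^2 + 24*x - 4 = -6*x^3 + 35*x^2 - 23*x - 84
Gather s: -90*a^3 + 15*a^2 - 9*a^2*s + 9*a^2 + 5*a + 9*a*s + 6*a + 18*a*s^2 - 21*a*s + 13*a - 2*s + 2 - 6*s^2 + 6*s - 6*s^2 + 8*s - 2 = -90*a^3 + 24*a^2 + 24*a + s^2*(18*a - 12) + s*(-9*a^2 - 12*a + 12)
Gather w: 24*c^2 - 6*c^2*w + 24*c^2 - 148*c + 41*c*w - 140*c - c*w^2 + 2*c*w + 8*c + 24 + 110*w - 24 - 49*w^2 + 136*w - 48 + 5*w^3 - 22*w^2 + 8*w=48*c^2 - 280*c + 5*w^3 + w^2*(-c - 71) + w*(-6*c^2 + 43*c + 254) - 48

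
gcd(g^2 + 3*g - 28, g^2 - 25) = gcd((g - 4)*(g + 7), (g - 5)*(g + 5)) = 1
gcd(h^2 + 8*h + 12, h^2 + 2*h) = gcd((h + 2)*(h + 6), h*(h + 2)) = h + 2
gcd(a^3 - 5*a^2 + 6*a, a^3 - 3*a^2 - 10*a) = a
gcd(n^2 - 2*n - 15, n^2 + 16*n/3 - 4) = 1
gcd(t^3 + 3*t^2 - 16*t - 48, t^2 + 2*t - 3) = t + 3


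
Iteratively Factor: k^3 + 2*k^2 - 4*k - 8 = (k + 2)*(k^2 - 4) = (k - 2)*(k + 2)*(k + 2)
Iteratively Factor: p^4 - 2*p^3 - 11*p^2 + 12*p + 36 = (p - 3)*(p^3 + p^2 - 8*p - 12) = (p - 3)*(p + 2)*(p^2 - p - 6) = (p - 3)*(p + 2)^2*(p - 3)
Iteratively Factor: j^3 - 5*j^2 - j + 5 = (j - 1)*(j^2 - 4*j - 5) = (j - 5)*(j - 1)*(j + 1)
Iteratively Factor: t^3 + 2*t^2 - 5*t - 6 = (t + 3)*(t^2 - t - 2) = (t - 2)*(t + 3)*(t + 1)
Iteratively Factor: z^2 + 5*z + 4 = (z + 1)*(z + 4)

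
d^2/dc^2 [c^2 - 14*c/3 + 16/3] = 2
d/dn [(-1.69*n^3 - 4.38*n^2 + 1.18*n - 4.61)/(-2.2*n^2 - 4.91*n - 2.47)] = (3.718*n^4 + 16.5958*n^3 + 36.6247*n^2 + 1.3532*n - 25.5497)/(4.84*n^4 + 21.604*n^3 + 34.9761*n^2 + 24.2554*n + 6.1009)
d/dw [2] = 0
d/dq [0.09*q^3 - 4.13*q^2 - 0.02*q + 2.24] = 0.27*q^2 - 8.26*q - 0.02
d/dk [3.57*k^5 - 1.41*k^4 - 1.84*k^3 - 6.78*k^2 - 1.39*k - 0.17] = 17.85*k^4 - 5.64*k^3 - 5.52*k^2 - 13.56*k - 1.39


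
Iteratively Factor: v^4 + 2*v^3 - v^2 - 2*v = (v)*(v^3 + 2*v^2 - v - 2) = v*(v + 1)*(v^2 + v - 2) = v*(v + 1)*(v + 2)*(v - 1)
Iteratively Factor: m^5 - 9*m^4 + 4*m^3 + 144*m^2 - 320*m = (m)*(m^4 - 9*m^3 + 4*m^2 + 144*m - 320) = m*(m - 4)*(m^3 - 5*m^2 - 16*m + 80) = m*(m - 4)^2*(m^2 - m - 20) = m*(m - 4)^2*(m + 4)*(m - 5)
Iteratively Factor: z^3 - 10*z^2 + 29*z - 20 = (z - 4)*(z^2 - 6*z + 5) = (z - 5)*(z - 4)*(z - 1)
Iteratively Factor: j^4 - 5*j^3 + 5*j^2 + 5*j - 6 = (j + 1)*(j^3 - 6*j^2 + 11*j - 6) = (j - 3)*(j + 1)*(j^2 - 3*j + 2) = (j - 3)*(j - 1)*(j + 1)*(j - 2)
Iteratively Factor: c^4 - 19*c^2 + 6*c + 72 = (c - 3)*(c^3 + 3*c^2 - 10*c - 24) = (c - 3)*(c + 4)*(c^2 - c - 6) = (c - 3)*(c + 2)*(c + 4)*(c - 3)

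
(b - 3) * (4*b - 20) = 4*b^2 - 32*b + 60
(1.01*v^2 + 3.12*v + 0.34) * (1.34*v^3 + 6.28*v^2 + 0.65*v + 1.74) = 1.3534*v^5 + 10.5236*v^4 + 20.7057*v^3 + 5.9206*v^2 + 5.6498*v + 0.5916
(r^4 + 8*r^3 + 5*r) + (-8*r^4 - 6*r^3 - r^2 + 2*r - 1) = -7*r^4 + 2*r^3 - r^2 + 7*r - 1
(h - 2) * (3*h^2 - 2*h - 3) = 3*h^3 - 8*h^2 + h + 6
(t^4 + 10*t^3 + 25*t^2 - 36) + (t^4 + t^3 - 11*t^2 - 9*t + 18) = 2*t^4 + 11*t^3 + 14*t^2 - 9*t - 18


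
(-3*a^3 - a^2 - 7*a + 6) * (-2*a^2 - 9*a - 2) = 6*a^5 + 29*a^4 + 29*a^3 + 53*a^2 - 40*a - 12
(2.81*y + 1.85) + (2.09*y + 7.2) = 4.9*y + 9.05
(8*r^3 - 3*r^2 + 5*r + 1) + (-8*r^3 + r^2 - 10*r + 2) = -2*r^2 - 5*r + 3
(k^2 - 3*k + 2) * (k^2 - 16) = k^4 - 3*k^3 - 14*k^2 + 48*k - 32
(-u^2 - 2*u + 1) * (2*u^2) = -2*u^4 - 4*u^3 + 2*u^2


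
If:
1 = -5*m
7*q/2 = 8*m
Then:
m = -1/5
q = -16/35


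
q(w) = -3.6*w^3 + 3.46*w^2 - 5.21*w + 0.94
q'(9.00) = -817.73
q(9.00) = -2390.09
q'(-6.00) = -435.53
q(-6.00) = 934.36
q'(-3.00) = -123.17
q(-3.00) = 144.91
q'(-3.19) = -137.19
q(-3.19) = 169.63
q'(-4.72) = -278.48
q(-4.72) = 481.17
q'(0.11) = -4.58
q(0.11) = 0.40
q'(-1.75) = -50.40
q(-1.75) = 39.95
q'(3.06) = -85.16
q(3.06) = -85.75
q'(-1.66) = -46.46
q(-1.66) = 35.59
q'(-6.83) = -556.28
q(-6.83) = 1344.93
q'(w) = -10.8*w^2 + 6.92*w - 5.21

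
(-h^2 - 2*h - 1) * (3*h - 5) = -3*h^3 - h^2 + 7*h + 5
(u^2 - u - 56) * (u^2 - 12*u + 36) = u^4 - 13*u^3 - 8*u^2 + 636*u - 2016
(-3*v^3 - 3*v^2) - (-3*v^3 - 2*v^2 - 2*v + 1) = -v^2 + 2*v - 1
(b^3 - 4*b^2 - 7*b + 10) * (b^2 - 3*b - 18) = b^5 - 7*b^4 - 13*b^3 + 103*b^2 + 96*b - 180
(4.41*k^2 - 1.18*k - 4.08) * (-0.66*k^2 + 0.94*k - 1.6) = -2.9106*k^4 + 4.9242*k^3 - 5.4724*k^2 - 1.9472*k + 6.528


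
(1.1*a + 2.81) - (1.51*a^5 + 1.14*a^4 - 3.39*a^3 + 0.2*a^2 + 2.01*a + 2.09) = -1.51*a^5 - 1.14*a^4 + 3.39*a^3 - 0.2*a^2 - 0.91*a + 0.72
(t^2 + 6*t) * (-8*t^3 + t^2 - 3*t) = -8*t^5 - 47*t^4 + 3*t^3 - 18*t^2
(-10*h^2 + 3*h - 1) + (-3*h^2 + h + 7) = -13*h^2 + 4*h + 6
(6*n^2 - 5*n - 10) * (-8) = -48*n^2 + 40*n + 80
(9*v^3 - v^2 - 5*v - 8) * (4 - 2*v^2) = -18*v^5 + 2*v^4 + 46*v^3 + 12*v^2 - 20*v - 32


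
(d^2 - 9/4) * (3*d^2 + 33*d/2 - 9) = 3*d^4 + 33*d^3/2 - 63*d^2/4 - 297*d/8 + 81/4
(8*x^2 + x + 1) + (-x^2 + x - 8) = 7*x^2 + 2*x - 7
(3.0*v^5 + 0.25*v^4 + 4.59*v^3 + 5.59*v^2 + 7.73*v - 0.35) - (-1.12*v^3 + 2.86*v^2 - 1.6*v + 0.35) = 3.0*v^5 + 0.25*v^4 + 5.71*v^3 + 2.73*v^2 + 9.33*v - 0.7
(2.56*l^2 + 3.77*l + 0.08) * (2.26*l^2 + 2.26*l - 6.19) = 5.7856*l^4 + 14.3058*l^3 - 7.1454*l^2 - 23.1555*l - 0.4952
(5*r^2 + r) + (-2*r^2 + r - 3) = 3*r^2 + 2*r - 3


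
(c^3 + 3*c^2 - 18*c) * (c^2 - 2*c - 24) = c^5 + c^4 - 48*c^3 - 36*c^2 + 432*c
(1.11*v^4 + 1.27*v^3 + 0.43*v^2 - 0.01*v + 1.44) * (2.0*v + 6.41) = 2.22*v^5 + 9.6551*v^4 + 9.0007*v^3 + 2.7363*v^2 + 2.8159*v + 9.2304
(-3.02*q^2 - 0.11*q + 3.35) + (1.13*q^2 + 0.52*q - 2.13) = -1.89*q^2 + 0.41*q + 1.22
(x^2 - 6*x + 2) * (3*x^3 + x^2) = 3*x^5 - 17*x^4 + 2*x^2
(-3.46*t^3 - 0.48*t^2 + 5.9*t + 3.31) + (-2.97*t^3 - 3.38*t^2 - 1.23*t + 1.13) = -6.43*t^3 - 3.86*t^2 + 4.67*t + 4.44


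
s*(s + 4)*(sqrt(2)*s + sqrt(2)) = sqrt(2)*s^3 + 5*sqrt(2)*s^2 + 4*sqrt(2)*s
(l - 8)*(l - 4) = l^2 - 12*l + 32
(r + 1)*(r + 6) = r^2 + 7*r + 6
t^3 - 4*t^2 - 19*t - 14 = (t - 7)*(t + 1)*(t + 2)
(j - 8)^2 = j^2 - 16*j + 64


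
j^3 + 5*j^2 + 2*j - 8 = (j - 1)*(j + 2)*(j + 4)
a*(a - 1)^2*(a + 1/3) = a^4 - 5*a^3/3 + a^2/3 + a/3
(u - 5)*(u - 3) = u^2 - 8*u + 15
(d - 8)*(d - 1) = d^2 - 9*d + 8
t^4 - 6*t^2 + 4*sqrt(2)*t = t*(t - sqrt(2))^2*(t + 2*sqrt(2))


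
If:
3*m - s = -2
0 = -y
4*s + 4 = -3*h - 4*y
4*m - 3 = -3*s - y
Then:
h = -40/13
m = -3/13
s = 17/13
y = 0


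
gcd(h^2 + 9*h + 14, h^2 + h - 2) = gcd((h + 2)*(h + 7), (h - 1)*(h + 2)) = h + 2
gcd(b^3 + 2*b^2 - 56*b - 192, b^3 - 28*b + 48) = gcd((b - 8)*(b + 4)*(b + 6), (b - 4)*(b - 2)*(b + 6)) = b + 6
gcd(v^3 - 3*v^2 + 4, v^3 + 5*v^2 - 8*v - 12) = v^2 - v - 2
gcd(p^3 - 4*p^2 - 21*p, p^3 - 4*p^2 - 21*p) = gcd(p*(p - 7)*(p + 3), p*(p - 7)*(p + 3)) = p^3 - 4*p^2 - 21*p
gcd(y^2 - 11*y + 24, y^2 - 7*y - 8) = y - 8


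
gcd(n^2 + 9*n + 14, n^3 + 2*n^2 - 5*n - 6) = 1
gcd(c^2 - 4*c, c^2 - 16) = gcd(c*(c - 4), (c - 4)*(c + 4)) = c - 4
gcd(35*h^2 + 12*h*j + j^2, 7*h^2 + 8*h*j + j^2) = 7*h + j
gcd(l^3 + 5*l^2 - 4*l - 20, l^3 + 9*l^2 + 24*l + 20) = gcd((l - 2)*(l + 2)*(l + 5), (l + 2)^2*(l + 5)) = l^2 + 7*l + 10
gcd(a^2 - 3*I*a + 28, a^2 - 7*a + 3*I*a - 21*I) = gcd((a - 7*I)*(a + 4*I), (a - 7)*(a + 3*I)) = 1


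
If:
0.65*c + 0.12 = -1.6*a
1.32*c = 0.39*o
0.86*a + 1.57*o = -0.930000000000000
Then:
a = -0.00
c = -0.17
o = -0.59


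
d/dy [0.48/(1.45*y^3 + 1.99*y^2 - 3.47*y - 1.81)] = (-2.088*y^2 - 1.9104*y + 1.6656)/(1.45*y^3 + 1.99*y^2 - 3.47*y - 1.81)^2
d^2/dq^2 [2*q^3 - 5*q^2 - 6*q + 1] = 12*q - 10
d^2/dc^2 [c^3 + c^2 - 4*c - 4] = 6*c + 2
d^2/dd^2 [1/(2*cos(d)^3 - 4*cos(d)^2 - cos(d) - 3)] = ((cos(d) - 16*cos(2*d) + 9*cos(3*d))*(-2*cos(d)^3 + 4*cos(d)^2 + cos(d) + 3)/2 - 2*(-6*cos(d)^2 + 8*cos(d) + 1)^2*sin(d)^2)/(-2*cos(d)^3 + 4*cos(d)^2 + cos(d) + 3)^3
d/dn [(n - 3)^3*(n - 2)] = (n - 3)^2*(4*n - 9)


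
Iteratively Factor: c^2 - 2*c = (c - 2)*(c)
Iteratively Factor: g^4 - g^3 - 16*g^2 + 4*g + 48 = (g + 3)*(g^3 - 4*g^2 - 4*g + 16) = (g - 4)*(g + 3)*(g^2 - 4) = (g - 4)*(g - 2)*(g + 3)*(g + 2)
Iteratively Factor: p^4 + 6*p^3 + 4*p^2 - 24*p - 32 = (p + 2)*(p^3 + 4*p^2 - 4*p - 16) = (p + 2)*(p + 4)*(p^2 - 4) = (p - 2)*(p + 2)*(p + 4)*(p + 2)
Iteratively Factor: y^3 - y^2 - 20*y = (y)*(y^2 - y - 20) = y*(y + 4)*(y - 5)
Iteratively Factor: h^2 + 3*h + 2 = (h + 2)*(h + 1)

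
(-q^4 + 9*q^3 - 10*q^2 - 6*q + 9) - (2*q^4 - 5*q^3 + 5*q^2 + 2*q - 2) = -3*q^4 + 14*q^3 - 15*q^2 - 8*q + 11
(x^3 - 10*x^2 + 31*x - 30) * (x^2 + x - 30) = x^5 - 9*x^4 - 9*x^3 + 301*x^2 - 960*x + 900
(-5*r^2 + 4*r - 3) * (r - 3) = -5*r^3 + 19*r^2 - 15*r + 9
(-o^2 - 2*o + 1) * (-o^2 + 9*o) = o^4 - 7*o^3 - 19*o^2 + 9*o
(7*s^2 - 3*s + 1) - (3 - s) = 7*s^2 - 2*s - 2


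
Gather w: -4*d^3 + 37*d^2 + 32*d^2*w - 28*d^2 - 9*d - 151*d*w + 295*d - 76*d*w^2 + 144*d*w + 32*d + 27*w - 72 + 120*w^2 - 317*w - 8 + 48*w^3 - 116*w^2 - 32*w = -4*d^3 + 9*d^2 + 318*d + 48*w^3 + w^2*(4 - 76*d) + w*(32*d^2 - 7*d - 322) - 80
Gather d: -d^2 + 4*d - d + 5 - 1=-d^2 + 3*d + 4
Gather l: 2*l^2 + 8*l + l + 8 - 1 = 2*l^2 + 9*l + 7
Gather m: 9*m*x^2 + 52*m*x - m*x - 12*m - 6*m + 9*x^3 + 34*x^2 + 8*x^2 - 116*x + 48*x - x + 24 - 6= m*(9*x^2 + 51*x - 18) + 9*x^3 + 42*x^2 - 69*x + 18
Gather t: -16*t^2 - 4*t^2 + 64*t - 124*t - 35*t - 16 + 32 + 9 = -20*t^2 - 95*t + 25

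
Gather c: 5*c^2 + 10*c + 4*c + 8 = 5*c^2 + 14*c + 8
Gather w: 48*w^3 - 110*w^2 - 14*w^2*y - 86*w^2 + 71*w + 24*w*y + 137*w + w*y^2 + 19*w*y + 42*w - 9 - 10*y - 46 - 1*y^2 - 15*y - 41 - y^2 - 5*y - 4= 48*w^3 + w^2*(-14*y - 196) + w*(y^2 + 43*y + 250) - 2*y^2 - 30*y - 100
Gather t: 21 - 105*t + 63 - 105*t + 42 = 126 - 210*t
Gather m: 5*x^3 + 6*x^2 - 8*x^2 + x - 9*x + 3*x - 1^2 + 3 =5*x^3 - 2*x^2 - 5*x + 2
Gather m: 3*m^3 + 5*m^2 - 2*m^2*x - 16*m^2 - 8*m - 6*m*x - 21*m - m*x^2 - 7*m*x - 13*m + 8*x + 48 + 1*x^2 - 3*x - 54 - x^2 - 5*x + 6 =3*m^3 + m^2*(-2*x - 11) + m*(-x^2 - 13*x - 42)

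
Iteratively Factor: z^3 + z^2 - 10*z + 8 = (z - 1)*(z^2 + 2*z - 8) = (z - 2)*(z - 1)*(z + 4)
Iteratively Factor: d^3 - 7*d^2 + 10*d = (d - 2)*(d^2 - 5*d) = (d - 5)*(d - 2)*(d)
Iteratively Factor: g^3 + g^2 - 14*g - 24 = (g + 3)*(g^2 - 2*g - 8) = (g - 4)*(g + 3)*(g + 2)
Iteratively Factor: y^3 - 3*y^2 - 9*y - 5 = (y + 1)*(y^2 - 4*y - 5) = (y - 5)*(y + 1)*(y + 1)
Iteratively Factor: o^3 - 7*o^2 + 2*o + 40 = (o - 5)*(o^2 - 2*o - 8) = (o - 5)*(o + 2)*(o - 4)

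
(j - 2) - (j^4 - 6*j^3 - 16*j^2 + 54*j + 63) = -j^4 + 6*j^3 + 16*j^2 - 53*j - 65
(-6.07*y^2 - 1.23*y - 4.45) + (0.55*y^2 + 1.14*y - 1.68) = -5.52*y^2 - 0.0900000000000001*y - 6.13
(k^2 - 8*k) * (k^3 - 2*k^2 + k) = k^5 - 10*k^4 + 17*k^3 - 8*k^2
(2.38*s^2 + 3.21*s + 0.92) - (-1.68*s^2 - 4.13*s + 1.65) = 4.06*s^2 + 7.34*s - 0.73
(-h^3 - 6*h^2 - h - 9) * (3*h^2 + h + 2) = -3*h^5 - 19*h^4 - 11*h^3 - 40*h^2 - 11*h - 18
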